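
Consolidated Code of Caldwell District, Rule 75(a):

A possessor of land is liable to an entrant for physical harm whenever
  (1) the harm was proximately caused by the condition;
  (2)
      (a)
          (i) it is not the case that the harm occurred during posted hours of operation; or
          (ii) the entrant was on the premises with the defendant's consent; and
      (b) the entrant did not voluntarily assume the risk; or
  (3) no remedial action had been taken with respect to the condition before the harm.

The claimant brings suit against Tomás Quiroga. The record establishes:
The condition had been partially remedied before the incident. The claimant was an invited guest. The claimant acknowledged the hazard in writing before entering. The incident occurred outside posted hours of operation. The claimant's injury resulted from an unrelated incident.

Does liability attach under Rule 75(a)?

(1) proximate cause — fails.
(i) not (during posted hours) — satisfied.
(ii) consent to enter — met.
(a): T OR T → true.
(b) no assumed risk — not met.
(2) = T AND F = false.
(3) no remedial action — not satisfied.
So Overall is not satisfied (F OR F OR F).

No — not liable.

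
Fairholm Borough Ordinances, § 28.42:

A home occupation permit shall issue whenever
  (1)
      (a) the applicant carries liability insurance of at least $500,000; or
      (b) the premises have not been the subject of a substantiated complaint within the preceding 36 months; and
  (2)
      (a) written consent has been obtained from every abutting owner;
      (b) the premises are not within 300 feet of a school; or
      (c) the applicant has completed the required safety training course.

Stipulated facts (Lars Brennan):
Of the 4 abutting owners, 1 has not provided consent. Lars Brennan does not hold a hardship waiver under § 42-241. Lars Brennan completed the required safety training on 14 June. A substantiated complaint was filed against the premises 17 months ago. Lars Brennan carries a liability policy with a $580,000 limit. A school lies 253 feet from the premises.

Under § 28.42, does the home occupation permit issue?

Yes — granted.

(a) insurance ≥ $500,000 — holds.
(b) no complaint in 36 mo. — not satisfied.
(1): T OR F → true.
(a) all abutters consent — fails.
(b) ≥300 ft from school — fails.
(c) safety training — satisfied.
(2) = F OR F OR T = true.
So Overall is satisfied (T AND T).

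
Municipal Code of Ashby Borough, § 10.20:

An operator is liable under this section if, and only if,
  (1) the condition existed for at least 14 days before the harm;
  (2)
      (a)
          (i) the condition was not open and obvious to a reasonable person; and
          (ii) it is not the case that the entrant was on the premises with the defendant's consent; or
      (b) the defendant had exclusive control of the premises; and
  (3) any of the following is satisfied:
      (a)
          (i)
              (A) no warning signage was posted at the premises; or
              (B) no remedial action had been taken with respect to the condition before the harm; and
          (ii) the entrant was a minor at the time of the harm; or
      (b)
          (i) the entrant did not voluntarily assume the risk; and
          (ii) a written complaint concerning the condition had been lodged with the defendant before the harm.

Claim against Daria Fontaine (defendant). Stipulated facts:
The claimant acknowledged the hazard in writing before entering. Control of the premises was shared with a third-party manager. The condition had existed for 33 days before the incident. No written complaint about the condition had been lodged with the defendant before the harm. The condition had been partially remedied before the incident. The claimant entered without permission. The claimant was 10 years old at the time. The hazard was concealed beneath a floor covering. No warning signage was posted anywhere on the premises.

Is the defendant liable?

Yes — liable.

(1) condition ≥14 days old — holds.
(i) not open/obvious — met.
(ii) not (consent to enter) — met.
(a): T AND T → true.
(b) exclusive control — not met.
(2): T OR F → true.
(A) no signage posted — met.
(B) no remedial action — fails.
(i): T OR F → true.
(ii) entrant a minor — met.
(a) = T AND T = true.
(i) no assumed risk — not satisfied.
(ii) complaint lodged — not met.
(b) = F AND F = false.
So (3) is satisfied (T OR F).
So Overall is satisfied (T AND T AND T).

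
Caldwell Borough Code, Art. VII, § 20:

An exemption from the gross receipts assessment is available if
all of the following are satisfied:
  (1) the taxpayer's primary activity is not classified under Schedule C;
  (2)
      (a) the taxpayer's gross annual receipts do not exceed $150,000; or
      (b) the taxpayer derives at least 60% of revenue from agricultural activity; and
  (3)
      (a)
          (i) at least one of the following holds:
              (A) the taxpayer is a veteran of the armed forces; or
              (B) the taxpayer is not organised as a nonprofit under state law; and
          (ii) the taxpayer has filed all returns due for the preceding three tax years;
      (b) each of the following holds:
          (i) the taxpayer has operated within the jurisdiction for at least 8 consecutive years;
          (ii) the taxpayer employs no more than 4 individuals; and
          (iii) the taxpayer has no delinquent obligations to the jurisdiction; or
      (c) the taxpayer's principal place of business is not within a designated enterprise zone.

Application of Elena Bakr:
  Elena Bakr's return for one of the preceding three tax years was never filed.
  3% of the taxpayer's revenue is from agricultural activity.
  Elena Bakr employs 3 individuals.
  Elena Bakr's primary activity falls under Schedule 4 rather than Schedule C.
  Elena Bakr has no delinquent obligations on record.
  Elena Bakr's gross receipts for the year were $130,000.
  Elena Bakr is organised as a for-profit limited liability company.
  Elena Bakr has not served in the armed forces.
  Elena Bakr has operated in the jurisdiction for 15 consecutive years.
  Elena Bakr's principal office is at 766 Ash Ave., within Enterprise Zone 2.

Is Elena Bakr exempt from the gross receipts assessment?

(1) not (Schedule C activity) — satisfied.
(a) receipts ≤ $150,000 — satisfied.
(b) ≥60% agricultural — fails.
(2): T OR F → true.
(A) veteran — fails.
(B) not (nonprofit) — holds.
So (i) is satisfied (F OR T).
(ii) returns current — fails.
(a): T AND F → false.
(i) ≥ 8 yrs in jurisdiction — holds.
(ii) ≤ 4 employees — met.
(iii) no delinquency — holds.
So (b) is satisfied (T AND T AND T).
(c) not (in enterprise zone) — not met.
(3) = F OR T OR F = true.
Overall: T AND T AND T → true.

Yes — exempt.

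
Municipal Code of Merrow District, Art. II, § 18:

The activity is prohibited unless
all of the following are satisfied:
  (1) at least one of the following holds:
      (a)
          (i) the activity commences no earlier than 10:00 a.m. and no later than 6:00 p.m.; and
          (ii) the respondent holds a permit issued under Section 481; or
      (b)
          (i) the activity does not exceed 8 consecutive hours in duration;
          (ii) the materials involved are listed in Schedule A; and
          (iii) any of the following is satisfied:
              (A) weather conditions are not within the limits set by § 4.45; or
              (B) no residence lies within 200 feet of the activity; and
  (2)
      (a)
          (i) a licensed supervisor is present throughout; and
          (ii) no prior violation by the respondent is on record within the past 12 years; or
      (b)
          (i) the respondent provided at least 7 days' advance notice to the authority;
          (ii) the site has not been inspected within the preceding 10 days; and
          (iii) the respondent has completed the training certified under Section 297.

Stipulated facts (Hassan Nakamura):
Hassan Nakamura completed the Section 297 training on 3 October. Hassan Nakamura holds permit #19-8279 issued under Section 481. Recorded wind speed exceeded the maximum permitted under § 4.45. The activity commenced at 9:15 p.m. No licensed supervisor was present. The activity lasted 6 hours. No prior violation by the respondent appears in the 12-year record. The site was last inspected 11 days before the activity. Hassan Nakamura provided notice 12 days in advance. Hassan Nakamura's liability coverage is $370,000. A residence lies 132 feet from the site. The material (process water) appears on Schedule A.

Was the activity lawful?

Yes — lawful.

(i) start within hours — not met.
(ii) holds permit — holds.
(a): F AND T → false.
(i) ≤ 8 hrs duration — holds.
(ii) Schedule A material — holds.
(A) not (weather ok) — holds.
(B) no residence in 200 ft — not met.
(iii) = T OR F = true.
(b): T AND T AND T → true.
(1): F OR T → true.
(i) supervisor present — not satisfied.
(ii) no prior violation — holds.
(a): F AND T → false.
(i) ≥7 days' notice — holds.
(ii) not (site inspected) — holds.
(iii) training certified — holds.
So (b) is satisfied (T AND T AND T).
So (2) is satisfied (F OR T).
So Overall is satisfied (T AND T).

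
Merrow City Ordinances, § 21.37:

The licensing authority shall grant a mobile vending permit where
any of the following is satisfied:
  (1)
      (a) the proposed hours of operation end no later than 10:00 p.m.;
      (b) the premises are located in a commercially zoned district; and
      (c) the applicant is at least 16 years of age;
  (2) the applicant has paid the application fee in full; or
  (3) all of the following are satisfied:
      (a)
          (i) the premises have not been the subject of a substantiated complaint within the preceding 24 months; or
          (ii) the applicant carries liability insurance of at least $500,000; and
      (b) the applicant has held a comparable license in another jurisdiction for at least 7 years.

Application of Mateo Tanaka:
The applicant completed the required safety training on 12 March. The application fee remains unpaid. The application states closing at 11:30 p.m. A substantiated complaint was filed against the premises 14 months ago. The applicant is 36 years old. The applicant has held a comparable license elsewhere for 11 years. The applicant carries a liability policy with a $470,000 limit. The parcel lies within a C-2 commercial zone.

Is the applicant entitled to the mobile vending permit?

No — denied.

(a) closes by 10 p.m. — fails.
(b) commercially zoned — satisfied.
(c) age ≥ 16 — holds.
(1) = F AND T AND T = false.
(2) fee paid — not met.
(i) no complaint in 24 mo. — fails.
(ii) insurance ≥ $500,000 — not met.
(a) = F OR F = false.
(b) prior license ≥ 7 yr — met.
So (3) is not satisfied (F AND T).
So Overall is not satisfied (F OR F OR F).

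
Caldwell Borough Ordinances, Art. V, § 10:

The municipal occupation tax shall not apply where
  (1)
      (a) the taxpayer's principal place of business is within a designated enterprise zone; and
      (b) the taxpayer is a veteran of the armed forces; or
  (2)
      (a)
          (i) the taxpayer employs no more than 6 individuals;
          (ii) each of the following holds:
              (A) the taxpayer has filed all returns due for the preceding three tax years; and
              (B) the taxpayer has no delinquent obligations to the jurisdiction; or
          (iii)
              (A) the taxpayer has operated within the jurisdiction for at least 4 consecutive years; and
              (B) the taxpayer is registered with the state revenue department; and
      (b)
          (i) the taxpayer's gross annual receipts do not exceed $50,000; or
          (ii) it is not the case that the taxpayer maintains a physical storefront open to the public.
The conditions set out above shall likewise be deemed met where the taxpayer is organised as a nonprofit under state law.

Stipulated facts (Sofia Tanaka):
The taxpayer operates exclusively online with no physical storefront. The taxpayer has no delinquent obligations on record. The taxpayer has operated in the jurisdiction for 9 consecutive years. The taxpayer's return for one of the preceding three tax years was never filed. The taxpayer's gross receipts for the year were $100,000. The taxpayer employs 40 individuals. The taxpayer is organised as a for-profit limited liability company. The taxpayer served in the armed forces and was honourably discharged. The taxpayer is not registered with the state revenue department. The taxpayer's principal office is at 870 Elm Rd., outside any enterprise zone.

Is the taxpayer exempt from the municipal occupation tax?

(a) in enterprise zone — not satisfied.
(b) veteran — satisfied.
(1): F AND T → false.
(i) ≤ 6 employees — not met.
(A) returns current — not satisfied.
(B) no delinquency — satisfied.
(ii): F AND T → false.
(A) ≥ 4 yrs in jurisdiction — met.
(B) state-registered — not satisfied.
So (iii) is not satisfied (T AND F).
So (a) is not satisfied (F OR F OR F).
(i) receipts ≤ $50,000 — not met.
(ii) not (has storefront) — satisfied.
So (b) is satisfied (F OR T).
(2) = F AND T = false.
Overall = F OR F = false.
Exception (nonprofit) — not satisfied.
Result: main false OR exception false → false.

No — not exempt.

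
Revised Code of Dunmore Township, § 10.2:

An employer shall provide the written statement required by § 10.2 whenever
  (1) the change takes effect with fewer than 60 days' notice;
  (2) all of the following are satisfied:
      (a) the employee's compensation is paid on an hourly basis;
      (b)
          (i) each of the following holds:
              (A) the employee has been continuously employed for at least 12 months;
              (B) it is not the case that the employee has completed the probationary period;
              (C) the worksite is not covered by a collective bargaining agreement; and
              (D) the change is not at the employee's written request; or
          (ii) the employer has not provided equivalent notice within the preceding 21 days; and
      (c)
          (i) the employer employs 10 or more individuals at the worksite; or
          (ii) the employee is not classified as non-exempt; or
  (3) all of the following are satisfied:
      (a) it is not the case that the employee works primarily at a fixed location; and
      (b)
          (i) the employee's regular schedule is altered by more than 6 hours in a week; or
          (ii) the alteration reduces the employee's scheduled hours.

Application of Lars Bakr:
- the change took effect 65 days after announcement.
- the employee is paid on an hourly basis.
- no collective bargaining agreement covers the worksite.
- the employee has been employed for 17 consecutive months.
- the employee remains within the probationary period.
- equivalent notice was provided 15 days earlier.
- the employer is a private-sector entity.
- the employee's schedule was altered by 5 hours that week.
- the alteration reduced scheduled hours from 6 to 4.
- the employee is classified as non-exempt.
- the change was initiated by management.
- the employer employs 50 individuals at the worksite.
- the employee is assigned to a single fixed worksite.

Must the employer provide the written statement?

(1) < 60 days' notice — not met.
(a) hourly-paid — satisfied.
(A) tenure ≥ 12 mo. — holds.
(B) not (past probation) — holds.
(C) no CBA — holds.
(D) not employee-requested — satisfied.
So (i) is satisfied (T AND T AND T AND T).
(ii) no recent notice — fails.
(b): T OR F → true.
(i) ≥ 10 at site — satisfied.
(ii) not (non-exempt) — not satisfied.
(c): T OR F → true.
(2): T AND T AND T → true.
(a) not (fixed location) — not satisfied.
(i) schedule shift > 6h — not met.
(ii) hours reduced — met.
(b): F OR T → true.
(3): F AND T → false.
Overall = F OR T OR F = true.

Yes — required.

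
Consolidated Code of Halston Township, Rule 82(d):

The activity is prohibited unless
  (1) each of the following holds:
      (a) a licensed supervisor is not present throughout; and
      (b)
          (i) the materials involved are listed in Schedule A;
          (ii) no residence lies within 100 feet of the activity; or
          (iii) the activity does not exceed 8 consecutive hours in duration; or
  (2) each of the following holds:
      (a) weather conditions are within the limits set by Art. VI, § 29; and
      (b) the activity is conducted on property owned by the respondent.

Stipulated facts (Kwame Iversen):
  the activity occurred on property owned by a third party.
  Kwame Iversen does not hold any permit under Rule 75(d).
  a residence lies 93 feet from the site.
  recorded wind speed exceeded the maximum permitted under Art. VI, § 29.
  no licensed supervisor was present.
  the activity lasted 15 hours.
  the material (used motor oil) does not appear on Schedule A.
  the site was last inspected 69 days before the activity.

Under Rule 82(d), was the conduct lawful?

No — unlawful.

(a) not (supervisor present) — satisfied.
(i) Schedule A material — fails.
(ii) no residence in 100 ft — not satisfied.
(iii) ≤ 8 hrs duration — not satisfied.
(b): F OR F OR F → false.
So (1) is not satisfied (T AND F).
(a) weather ok — fails.
(b) own property — not satisfied.
(2) = F AND F = false.
So Overall is not satisfied (F OR F).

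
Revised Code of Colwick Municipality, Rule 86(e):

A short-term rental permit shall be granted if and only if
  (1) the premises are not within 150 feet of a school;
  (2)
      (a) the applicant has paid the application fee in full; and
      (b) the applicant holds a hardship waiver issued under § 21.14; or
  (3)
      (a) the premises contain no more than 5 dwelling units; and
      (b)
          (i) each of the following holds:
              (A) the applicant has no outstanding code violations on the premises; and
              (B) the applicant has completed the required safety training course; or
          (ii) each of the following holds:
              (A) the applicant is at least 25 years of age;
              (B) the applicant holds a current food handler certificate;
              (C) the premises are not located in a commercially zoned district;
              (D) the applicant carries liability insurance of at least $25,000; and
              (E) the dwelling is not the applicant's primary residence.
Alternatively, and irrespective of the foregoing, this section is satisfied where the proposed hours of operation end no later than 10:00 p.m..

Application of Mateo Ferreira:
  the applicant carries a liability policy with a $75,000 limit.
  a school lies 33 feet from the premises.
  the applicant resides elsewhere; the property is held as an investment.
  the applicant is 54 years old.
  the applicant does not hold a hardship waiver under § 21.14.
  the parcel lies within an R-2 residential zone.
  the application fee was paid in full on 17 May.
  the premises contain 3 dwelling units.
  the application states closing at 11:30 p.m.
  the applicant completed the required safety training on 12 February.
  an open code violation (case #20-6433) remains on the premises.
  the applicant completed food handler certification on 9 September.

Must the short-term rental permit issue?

Yes — granted.

(1) ≥150 ft from school — not satisfied.
(a) fee paid — holds.
(b) hardship waiver — not satisfied.
(2) = T AND F = false.
(a) ≤ 5 units — met.
(A) no code violations — not met.
(B) safety training — met.
(i) = F AND T = false.
(A) age ≥ 25 — holds.
(B) food handler cert. — holds.
(C) not (commercially zoned) — satisfied.
(D) insurance ≥ $25,000 — satisfied.
(E) not (primary residence) — met.
So (ii) is satisfied (T AND T AND T AND T AND T).
So (b) is satisfied (F OR T).
(3) = T AND T = true.
Overall = F OR F OR T = true.
Exception (closes by 10 p.m.) — not satisfied.
Result: main true OR exception false → true.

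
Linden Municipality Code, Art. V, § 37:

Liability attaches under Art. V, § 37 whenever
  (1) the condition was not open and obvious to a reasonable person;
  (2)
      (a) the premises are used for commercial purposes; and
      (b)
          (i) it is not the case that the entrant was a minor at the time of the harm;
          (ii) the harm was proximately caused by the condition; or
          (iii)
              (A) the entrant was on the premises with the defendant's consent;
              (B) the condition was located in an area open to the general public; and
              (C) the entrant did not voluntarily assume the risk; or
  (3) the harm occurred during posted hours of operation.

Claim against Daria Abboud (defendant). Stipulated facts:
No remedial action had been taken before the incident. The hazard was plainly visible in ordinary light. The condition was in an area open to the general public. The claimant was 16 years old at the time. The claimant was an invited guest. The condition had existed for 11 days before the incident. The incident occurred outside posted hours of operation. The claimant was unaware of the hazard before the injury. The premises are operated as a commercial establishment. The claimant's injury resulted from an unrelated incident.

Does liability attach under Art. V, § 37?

Yes — liable.

(1) not open/obvious — fails.
(a) commercial use — satisfied.
(i) not (entrant a minor) — fails.
(ii) proximate cause — not met.
(A) consent to enter — met.
(B) public area — holds.
(C) no assumed risk — satisfied.
(iii): T AND T AND T → true.
(b) = F OR F OR T = true.
(2): T AND T → true.
(3) during posted hours — not met.
So Overall is satisfied (F OR T OR F).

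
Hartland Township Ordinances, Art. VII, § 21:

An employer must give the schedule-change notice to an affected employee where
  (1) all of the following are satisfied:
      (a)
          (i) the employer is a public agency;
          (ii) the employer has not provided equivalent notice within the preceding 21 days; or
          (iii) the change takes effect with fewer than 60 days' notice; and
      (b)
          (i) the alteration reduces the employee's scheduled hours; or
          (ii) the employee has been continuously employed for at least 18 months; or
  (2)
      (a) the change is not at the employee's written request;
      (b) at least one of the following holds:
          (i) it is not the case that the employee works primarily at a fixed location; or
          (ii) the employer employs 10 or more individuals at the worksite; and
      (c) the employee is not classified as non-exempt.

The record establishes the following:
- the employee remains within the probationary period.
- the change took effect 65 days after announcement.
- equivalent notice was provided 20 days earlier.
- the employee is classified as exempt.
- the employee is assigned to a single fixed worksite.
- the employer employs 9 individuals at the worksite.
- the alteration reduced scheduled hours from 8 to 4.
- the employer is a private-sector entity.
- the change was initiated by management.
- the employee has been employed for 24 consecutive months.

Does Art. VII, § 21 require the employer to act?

(i) public agency — not satisfied.
(ii) no recent notice — fails.
(iii) < 60 days' notice — not met.
So (a) is not satisfied (F OR F OR F).
(i) hours reduced — holds.
(ii) tenure ≥ 18 mo. — satisfied.
So (b) is satisfied (T OR T).
(1): F AND T → false.
(a) not employee-requested — met.
(i) not (fixed location) — not satisfied.
(ii) ≥ 10 at site — fails.
(b) = F OR F = false.
(c) not (non-exempt) — met.
(2): T AND F AND T → false.
So Overall is not satisfied (F OR F).

No — not required.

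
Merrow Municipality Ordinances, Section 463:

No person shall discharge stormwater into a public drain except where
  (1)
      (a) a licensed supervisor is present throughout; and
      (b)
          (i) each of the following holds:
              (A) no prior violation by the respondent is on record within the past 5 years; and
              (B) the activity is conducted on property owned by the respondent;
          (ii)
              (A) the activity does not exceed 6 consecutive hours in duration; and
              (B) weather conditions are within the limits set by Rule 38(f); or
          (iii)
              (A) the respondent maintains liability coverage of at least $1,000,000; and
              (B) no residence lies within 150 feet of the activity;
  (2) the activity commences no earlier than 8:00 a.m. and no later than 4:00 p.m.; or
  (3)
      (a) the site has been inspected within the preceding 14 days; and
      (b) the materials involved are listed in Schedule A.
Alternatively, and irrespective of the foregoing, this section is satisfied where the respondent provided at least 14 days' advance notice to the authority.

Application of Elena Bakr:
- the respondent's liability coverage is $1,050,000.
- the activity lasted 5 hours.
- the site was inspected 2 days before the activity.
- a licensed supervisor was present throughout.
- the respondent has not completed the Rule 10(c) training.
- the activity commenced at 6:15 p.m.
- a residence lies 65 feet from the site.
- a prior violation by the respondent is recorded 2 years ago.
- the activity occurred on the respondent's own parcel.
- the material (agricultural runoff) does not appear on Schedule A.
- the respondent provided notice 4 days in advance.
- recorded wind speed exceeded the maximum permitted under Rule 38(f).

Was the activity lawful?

No — unlawful.

(a) supervisor present — satisfied.
(A) no prior violation — fails.
(B) own property — satisfied.
(i) = F AND T = false.
(A) ≤ 6 hrs duration — met.
(B) weather ok — fails.
(ii) = T AND F = false.
(A) coverage ≥ $1,000,000 — met.
(B) no residence in 150 ft — not met.
(iii) = T AND F = false.
(b) = F OR F OR F = false.
So (1) is not satisfied (T AND F).
(2) start within hours — fails.
(a) site inspected — met.
(b) Schedule A material — not satisfied.
(3): T AND F → false.
Overall = F OR F OR F = false.
Exception (≥14 days' notice) — not satisfied.
Result: main false OR exception false → false.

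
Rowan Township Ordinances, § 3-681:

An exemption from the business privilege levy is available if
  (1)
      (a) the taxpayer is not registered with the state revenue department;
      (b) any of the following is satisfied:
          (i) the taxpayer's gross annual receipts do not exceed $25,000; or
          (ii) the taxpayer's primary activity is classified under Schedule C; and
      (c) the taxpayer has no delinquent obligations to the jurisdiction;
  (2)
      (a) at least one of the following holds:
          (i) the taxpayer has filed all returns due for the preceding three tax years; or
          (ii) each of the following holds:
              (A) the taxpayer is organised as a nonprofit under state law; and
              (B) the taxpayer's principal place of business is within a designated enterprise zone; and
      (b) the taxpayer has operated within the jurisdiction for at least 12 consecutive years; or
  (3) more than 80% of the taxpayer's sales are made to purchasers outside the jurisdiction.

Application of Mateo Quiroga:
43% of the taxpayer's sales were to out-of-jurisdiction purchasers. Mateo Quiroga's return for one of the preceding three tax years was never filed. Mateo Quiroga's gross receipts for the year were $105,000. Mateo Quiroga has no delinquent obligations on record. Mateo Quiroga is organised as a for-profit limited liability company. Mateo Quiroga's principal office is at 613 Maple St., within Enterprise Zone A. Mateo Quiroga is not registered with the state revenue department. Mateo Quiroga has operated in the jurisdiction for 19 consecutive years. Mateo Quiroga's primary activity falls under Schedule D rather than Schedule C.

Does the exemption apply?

No — not exempt.

(a) not (state-registered) — satisfied.
(i) receipts ≤ $25,000 — not satisfied.
(ii) Schedule C activity — fails.
(b): F OR F → false.
(c) no delinquency — met.
(1) = T AND F AND T = false.
(i) returns current — not satisfied.
(A) nonprofit — fails.
(B) in enterprise zone — satisfied.
(ii) = F AND T = false.
(a) = F OR F = false.
(b) ≥ 12 yrs in jurisdiction — met.
(2) = F AND T = false.
(3) >80% out-of-jur. sales — not satisfied.
So Overall is not satisfied (F OR F OR F).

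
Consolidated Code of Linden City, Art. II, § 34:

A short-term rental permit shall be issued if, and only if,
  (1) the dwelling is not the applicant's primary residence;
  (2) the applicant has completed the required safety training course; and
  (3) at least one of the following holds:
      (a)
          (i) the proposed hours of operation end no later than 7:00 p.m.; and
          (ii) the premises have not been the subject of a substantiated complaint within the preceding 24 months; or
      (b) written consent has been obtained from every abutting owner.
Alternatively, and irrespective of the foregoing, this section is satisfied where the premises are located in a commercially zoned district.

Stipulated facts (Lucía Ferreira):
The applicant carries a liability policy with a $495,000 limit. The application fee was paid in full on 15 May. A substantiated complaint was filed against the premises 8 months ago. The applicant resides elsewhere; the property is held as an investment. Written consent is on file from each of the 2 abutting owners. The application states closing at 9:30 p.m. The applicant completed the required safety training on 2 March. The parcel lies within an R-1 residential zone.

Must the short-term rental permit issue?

Yes — granted.

(1) not (primary residence) — holds.
(2) safety training — holds.
(i) closes by 7 p.m. — not satisfied.
(ii) no complaint in 24 mo. — not met.
(a): F AND F → false.
(b) all abutters consent — holds.
(3) = F OR T = true.
So Overall is satisfied (T AND T AND T).
Exception (commercially zoned) — not satisfied.
Result: main true OR exception false → true.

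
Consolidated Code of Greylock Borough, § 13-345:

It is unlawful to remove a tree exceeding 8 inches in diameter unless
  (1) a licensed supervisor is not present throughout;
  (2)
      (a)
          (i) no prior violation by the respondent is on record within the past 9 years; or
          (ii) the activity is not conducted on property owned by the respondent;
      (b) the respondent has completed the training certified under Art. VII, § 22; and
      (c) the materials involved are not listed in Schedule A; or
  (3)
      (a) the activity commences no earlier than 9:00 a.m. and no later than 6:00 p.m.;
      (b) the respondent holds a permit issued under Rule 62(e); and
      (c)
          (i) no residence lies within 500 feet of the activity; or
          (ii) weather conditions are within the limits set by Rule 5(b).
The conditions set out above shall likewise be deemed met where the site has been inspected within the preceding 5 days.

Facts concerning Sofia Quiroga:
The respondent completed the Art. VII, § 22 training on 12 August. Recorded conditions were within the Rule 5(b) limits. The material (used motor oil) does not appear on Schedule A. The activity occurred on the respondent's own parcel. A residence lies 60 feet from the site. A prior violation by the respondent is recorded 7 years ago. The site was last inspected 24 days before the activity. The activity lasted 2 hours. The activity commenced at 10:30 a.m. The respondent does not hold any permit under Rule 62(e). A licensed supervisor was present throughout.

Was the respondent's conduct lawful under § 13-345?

No — unlawful.

(1) not (supervisor present) — fails.
(i) no prior violation — fails.
(ii) not (own property) — not met.
So (a) is not satisfied (F OR F).
(b) training certified — met.
(c) not (Schedule A material) — satisfied.
So (2) is not satisfied (F AND T AND T).
(a) start within hours — satisfied.
(b) holds permit — fails.
(i) no residence in 500 ft — fails.
(ii) weather ok — met.
So (c) is satisfied (F OR T).
(3) = T AND F AND T = false.
Overall = F OR F OR F = false.
Exception (site inspected) — not satisfied.
Result: main false OR exception false → false.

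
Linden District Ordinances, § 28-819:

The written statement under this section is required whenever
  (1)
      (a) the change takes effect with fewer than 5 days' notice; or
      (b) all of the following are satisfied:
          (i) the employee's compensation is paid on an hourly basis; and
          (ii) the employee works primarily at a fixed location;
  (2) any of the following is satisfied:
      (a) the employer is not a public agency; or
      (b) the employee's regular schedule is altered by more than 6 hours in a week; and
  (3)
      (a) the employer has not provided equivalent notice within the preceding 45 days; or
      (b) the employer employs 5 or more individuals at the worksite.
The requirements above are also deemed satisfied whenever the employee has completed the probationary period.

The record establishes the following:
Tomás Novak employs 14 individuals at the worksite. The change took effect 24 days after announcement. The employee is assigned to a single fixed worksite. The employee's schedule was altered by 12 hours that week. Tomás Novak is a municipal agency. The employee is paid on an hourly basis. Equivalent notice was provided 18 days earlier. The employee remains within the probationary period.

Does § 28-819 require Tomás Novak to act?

(a) < 5 days' notice — not satisfied.
(i) hourly-paid — met.
(ii) fixed location — satisfied.
(b) = T AND T = true.
(1): F OR T → true.
(a) not (public agency) — not met.
(b) schedule shift > 6h — holds.
So (2) is satisfied (F OR T).
(a) no recent notice — fails.
(b) ≥ 5 at site — satisfied.
(3) = F OR T = true.
Overall: T AND T AND T → true.
Exception (past probation) — not satisfied.
Result: main true OR exception false → true.

Yes — required.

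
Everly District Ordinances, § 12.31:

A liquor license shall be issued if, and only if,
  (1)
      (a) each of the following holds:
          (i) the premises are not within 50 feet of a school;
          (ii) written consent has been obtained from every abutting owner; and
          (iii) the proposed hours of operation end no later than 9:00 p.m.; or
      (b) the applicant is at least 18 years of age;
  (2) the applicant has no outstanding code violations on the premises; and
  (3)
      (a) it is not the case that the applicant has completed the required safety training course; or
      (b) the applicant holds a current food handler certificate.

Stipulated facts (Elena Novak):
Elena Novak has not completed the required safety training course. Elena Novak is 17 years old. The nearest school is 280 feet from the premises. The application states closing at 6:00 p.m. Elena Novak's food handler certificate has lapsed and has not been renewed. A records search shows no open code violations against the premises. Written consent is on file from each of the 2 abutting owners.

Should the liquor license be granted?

(i) ≥50 ft from school — met.
(ii) all abutters consent — holds.
(iii) closes by 9 p.m. — holds.
So (a) is satisfied (T AND T AND T).
(b) age ≥ 18 — not met.
So (1) is satisfied (T OR F).
(2) no code violations — holds.
(a) not (safety training) — met.
(b) food handler cert. — not satisfied.
So (3) is satisfied (T OR F).
Overall = T AND T AND T = true.

Yes — granted.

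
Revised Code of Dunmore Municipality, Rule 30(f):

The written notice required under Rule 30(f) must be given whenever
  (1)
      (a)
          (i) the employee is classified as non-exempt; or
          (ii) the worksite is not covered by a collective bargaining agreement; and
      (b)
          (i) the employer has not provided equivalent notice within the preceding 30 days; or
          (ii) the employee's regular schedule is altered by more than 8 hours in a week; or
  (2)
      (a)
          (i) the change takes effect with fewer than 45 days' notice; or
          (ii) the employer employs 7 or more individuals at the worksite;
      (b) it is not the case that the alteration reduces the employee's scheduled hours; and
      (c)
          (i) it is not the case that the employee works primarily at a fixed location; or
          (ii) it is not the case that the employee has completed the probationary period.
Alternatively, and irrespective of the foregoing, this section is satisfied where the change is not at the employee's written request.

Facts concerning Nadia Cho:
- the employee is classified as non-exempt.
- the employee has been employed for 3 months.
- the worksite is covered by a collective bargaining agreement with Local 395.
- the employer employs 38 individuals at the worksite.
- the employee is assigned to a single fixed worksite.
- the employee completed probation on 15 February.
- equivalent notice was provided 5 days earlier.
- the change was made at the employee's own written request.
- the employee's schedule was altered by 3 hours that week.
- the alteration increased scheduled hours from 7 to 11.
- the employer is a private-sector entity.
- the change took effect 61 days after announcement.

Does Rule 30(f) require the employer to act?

(i) non-exempt — holds.
(ii) no CBA — fails.
(a): T OR F → true.
(i) no recent notice — not satisfied.
(ii) schedule shift > 8h — not met.
(b) = F OR F = false.
(1): T AND F → false.
(i) < 45 days' notice — not satisfied.
(ii) ≥ 7 at site — holds.
So (a) is satisfied (F OR T).
(b) not (hours reduced) — met.
(i) not (fixed location) — not satisfied.
(ii) not (past probation) — not met.
(c) = F OR F = false.
(2): T AND T AND F → false.
Overall = F OR F = false.
Exception (not employee-requested) — not satisfied.
Result: main false OR exception false → false.

No — not required.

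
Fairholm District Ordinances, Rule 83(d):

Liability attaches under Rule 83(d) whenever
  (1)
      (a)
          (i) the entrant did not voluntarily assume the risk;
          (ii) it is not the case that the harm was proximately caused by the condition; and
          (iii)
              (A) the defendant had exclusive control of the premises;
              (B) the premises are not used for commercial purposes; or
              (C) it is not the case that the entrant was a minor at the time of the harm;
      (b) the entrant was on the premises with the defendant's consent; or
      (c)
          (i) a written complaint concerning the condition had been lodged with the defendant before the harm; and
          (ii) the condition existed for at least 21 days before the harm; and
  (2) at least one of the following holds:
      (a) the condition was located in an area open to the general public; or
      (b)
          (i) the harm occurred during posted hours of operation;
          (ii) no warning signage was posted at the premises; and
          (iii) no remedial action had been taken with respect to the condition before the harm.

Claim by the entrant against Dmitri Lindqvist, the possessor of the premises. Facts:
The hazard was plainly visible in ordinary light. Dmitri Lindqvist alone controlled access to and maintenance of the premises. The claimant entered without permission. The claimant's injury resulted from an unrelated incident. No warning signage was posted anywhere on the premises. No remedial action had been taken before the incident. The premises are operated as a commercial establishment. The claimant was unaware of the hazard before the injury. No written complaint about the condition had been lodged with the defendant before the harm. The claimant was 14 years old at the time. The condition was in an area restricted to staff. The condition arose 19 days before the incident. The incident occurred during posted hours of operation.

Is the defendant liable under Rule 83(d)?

Yes — liable.

(i) no assumed risk — holds.
(ii) not (proximate cause) — holds.
(A) exclusive control — holds.
(B) not (commercial use) — not met.
(C) not (entrant a minor) — not met.
So (iii) is satisfied (T OR F OR F).
(a): T AND T AND T → true.
(b) consent to enter — not satisfied.
(i) complaint lodged — not met.
(ii) condition ≥21 days old — not satisfied.
(c) = F AND F = false.
So (1) is satisfied (T OR F OR F).
(a) public area — fails.
(i) during posted hours — holds.
(ii) no signage posted — holds.
(iii) no remedial action — satisfied.
(b) = T AND T AND T = true.
(2): F OR T → true.
So Overall is satisfied (T AND T).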